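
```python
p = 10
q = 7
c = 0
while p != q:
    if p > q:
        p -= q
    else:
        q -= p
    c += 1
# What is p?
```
Trace:
  p=10
  p=10, q=7
  p=10, q=7, c=0
  p=3, q=7, c=1
  p=3, q=4, c=2
  p=3, q=1, c=3
  p=2, q=1, c=4
  p=1, q=1, c=5

Final answer: 1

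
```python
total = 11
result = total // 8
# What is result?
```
Trace:
  total=11
  total=11, result=1

Final answer: 1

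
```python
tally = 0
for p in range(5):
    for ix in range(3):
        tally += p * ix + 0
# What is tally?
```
Trace:
  tally=0
  tally=0, p=0, ix=0
  tally=0, p=0, ix=1
  tally=0, p=0, ix=2
  tally=0, p=1, ix=0
  tally=1, p=1, ix=1
  tally=3, p=1, ix=2
  tally=3, p=2, ix=0
  tally=5, p=2, ix=1
  tally=9, p=2, ix=2
  tally=9, p=3, ix=0
  tally=12, p=3, ix=1
  tally=18, p=3, ix=2
  tally=18, p=4, ix=0
  tally=22, p=4, ix=1
  tally=30, p=4, ix=2

Final answer: 30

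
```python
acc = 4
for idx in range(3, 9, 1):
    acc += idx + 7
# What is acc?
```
Trace:
  acc=4
  acc=14, idx=3
  acc=25, idx=4
  acc=37, idx=5
  acc=50, idx=6
  acc=64, idx=7
  acc=79, idx=8

Final answer: 79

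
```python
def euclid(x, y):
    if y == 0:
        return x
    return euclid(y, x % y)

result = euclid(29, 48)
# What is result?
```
Call trace:
euclid(x=29, y=48)
  euclid(x=48, y=29)
    euclid(x=29, y=19)
      euclid(x=19, y=10)
        euclid(x=10, y=9)
          euclid(x=9, y=1)
            euclid(x=1, y=0)
            -> return 1
          -> return 1
        -> return 1
      -> return 1
    -> return 1
  -> return 1
-> return 1

Final answer: 1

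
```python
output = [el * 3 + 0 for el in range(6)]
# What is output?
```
Trace:
  el=0
  el=1
  el=2
  el=3
  el=4
  el=5
  output=[0, 3, 6, 9, 12, 15]

Final answer: [0, 3, 6, 9, 12, 15]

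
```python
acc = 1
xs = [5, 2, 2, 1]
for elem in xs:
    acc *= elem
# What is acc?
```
Trace:
  acc=1
  acc=5, elem=5
  acc=10, elem=2
  acc=20, elem=2
  acc=20, elem=1

Final answer: 20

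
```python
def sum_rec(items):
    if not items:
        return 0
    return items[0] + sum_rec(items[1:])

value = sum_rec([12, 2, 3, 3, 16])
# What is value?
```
Call trace:
sum_rec(items=[12, 2, 3, 3, 16])
  sum_rec(items=[2, 3, 3, 16])
    sum_rec(items=[3, 3, 16])
      sum_rec(items=[3, 16])
        sum_rec(items=[16])
          sum_rec(items=[])
          -> return 0
        -> return 16
      -> return 19
    -> return 22
  -> return 24
-> return 36

Final answer: 36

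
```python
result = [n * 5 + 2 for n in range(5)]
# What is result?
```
Trace:
  n=0
  n=1
  n=2
  n=3
  n=4
  result=[2, 7, 12, 17, 22]

Final answer: [2, 7, 12, 17, 22]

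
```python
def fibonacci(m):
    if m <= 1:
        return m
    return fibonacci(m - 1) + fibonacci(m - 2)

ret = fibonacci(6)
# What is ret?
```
Call trace (a repeated sub-call is expanded the first time; later identical calls just restate its return value):
fibonacci(m=6)
  fibonacci(m=5)
    fibonacci(m=4)
      fibonacci(m=3)
        fibonacci(m=2)
          fibonacci(m=1)
          -> return 1
          fibonacci(m=0)
          -> return 0
        -> return 1
        fibonacci(m=1)
        -> return 1
      -> return 2
      fibonacci(m=2) -> return 1  (same call as traced above)
    -> return 3
    fibonacci(m=3) -> return 2  (same call as traced above)
  -> return 5
  fibonacci(m=4) -> return 3  (same call as traced above)
-> return 8

Final answer: 8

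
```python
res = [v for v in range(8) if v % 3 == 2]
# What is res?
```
Trace:
  v=0
  v=1
  v=2
  v=3
  v=4
  v=5
  v=6
  v=7
  res=[2, 5]

Final answer: [2, 5]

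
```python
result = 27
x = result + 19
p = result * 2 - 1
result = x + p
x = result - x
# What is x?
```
Trace:
  result=27
  result=27, x=46
  result=27, x=46, p=53
  result=99, x=46, p=53
  result=99, x=53, p=53

Final answer: 53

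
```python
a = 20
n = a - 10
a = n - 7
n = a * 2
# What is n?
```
Trace:
  a=20
  a=20, n=10
  a=3, n=10
  a=3, n=6

Final answer: 6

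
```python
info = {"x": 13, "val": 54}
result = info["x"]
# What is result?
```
Trace:
  info={'x': 13, 'val': 54}
  info={'x': 13, 'val': 54}, result=13

Final answer: 13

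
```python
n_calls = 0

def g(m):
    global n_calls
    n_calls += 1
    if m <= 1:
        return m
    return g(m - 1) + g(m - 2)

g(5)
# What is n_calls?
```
Call trace (a repeated sub-call is expanded the first time; later identical calls just restate its return value):
g(m=5)
  g(m=4)
    g(m=3)
      g(m=2)
        g(m=1)
        -> return 1
        g(m=0)
        -> return 0
      -> return 1
      g(m=1)
      -> return 1
    -> return 2
    g(m=2) -> return 1  (same call as traced above)
  -> return 3
  g(m=3) -> return 2  (same call as traced above)
-> return 5

n_calls is incremented once per call, so count the calls in each subtree. Let C(m) = number of calls made by g(m).
C(0) = C(1) = 1 (base case, no recursion); C(m) = 1 + C(m - 1) + C(m - 2) otherwise.
C(2) = 1 + C(1) + C(0) = 1 + 1 + 1 = 3
C(3) = 1 + C(2) + C(1) = 1 + 3 + 1 = 5
C(4) = 1 + C(3) + C(2) = 1 + 5 + 3 = 9
C(5) = 1 + C(4) + C(3) = 1 + 9 + 5 = 15
n_calls = C(5) = 15

Final answer: 15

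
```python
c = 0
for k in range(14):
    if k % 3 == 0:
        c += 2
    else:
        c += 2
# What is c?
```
Trace:
  c=0
  c=2, k=0
  c=4, k=1
  c=6, k=2
  c=8, k=3
  c=10, k=4
  c=12, k=5
  c=14, k=6
  c=16, k=7
  c=18, k=8
  c=20, k=9
  c=22, k=10
  c=24, k=11
  c=26, k=12
  c=28, k=13

Final answer: 28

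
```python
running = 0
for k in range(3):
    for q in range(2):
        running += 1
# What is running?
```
Trace:
  running=0
  running=1, k=0, q=0
  running=2, k=0, q=1
  running=3, k=1, q=0
  running=4, k=1, q=1
  running=5, k=2, q=0
  running=6, k=2, q=1

Final answer: 6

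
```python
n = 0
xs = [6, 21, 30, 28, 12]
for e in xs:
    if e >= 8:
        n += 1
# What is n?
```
Trace:
  n=0
  n=0, e=6
  n=1, e=21
  n=2, e=30
  n=3, e=28
  n=4, e=12

Final answer: 4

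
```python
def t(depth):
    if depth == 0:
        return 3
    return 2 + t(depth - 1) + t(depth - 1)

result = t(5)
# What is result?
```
Call trace (a repeated sub-call is expanded the first time; later identical calls just restate its return value):
t(depth=5)
  t(depth=4)
    t(depth=3)
      t(depth=2)
        t(depth=1)
          t(depth=0)
          -> return 3
          t(depth=0)
          -> return 3
        -> return 8
        t(depth=1) -> return 8  (same call as traced above)
      -> return 18
      t(depth=2) -> return 18  (same call as traced above)
    -> return 38
    t(depth=3) -> return 38  (same call as traced above)
  -> return 78
  t(depth=4) -> return 78  (same call as traced above)
-> return 158

Final answer: 158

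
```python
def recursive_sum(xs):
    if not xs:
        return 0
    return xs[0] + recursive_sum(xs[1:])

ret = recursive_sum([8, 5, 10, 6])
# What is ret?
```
Call trace:
recursive_sum(xs=[8, 5, 10, 6])
  recursive_sum(xs=[5, 10, 6])
    recursive_sum(xs=[10, 6])
      recursive_sum(xs=[6])
        recursive_sum(xs=[])
        -> return 0
      -> return 6
    -> return 16
  -> return 21
-> return 29

Final answer: 29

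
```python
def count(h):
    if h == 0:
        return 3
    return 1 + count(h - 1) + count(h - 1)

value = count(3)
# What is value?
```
Call trace (a repeated sub-call is expanded the first time; later identical calls just restate its return value):
count(h=3)
  count(h=2)
    count(h=1)
      count(h=0)
      -> return 3
      count(h=0)
      -> return 3
    -> return 7
    count(h=1) -> return 7  (same call as traced above)
  -> return 15
  count(h=2) -> return 15  (same call as traced above)
-> return 31

Final answer: 31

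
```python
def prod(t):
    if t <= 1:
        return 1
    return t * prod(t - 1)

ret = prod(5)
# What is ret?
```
Call trace:
prod(t=5)
  prod(t=4)
    prod(t=3)
      prod(t=2)
        prod(t=1)
        -> return 1
      -> return 2
    -> return 6
  -> return 24
-> return 120

Final answer: 120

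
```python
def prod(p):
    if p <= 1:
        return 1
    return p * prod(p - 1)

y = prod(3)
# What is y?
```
Call trace:
prod(p=3)
  prod(p=2)
    prod(p=1)
    -> return 1
  -> return 2
-> return 6

Final answer: 6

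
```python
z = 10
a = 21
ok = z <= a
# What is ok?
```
Trace:
  z=10
  z=10, a=21
  z=10, a=21, ok=True

Final answer: True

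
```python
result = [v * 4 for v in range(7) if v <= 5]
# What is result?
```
Trace:
  v=0
  v=1
  v=2
  v=3
  v=4
  v=5
  v=6
  result=[0, 4, 8, 12, 16, 20]

Final answer: [0, 4, 8, 12, 16, 20]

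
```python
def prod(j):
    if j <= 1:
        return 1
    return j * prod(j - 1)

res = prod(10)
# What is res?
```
Call trace:
prod(j=10)
  prod(j=9)
    prod(j=8)
      prod(j=7)
        prod(j=6)
          prod(j=5)
            prod(j=4)
              prod(j=3)
                prod(j=2)
                  prod(j=1)
                  -> return 1
                -> return 2
              -> return 6
            -> return 24
          -> return 120
        -> return 720
      -> return 5040
    -> return 40320
  -> return 362880
-> return 3628800

Final answer: 3628800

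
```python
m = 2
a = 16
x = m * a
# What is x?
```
Trace:
  m=2
  m=2, a=16
  m=2, a=16, x=32

Final answer: 32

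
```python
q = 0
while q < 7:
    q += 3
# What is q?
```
Trace:
  q=0
  q=3
  q=6
  q=9

Final answer: 9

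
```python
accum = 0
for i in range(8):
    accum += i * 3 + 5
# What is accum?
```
Trace:
  accum=0
  accum=5, i=0
  accum=13, i=1
  accum=24, i=2
  accum=38, i=3
  accum=55, i=4
  accum=75, i=5
  accum=98, i=6
  accum=124, i=7

Final answer: 124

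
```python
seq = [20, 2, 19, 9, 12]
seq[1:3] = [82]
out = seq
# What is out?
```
Trace:
  seq=[20, 2, 19, 9, 12]
  seq=[20, 82, 9, 12]
  seq=[20, 82, 9, 12], out=[20, 82, 9, 12]

Final answer: [20, 82, 9, 12]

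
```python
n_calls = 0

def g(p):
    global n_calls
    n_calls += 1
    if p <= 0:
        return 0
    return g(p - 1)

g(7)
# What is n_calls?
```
Call trace:
g(p=7)
  g(p=6)
    g(p=5)
      g(p=4)
        g(p=3)
          g(p=2)
            g(p=1)
              g(p=0)
              -> return 0
            -> return 0
          -> return 0
        -> return 0
      -> return 0
    -> return 0
  -> return 0
-> return 0

n_calls is incremented once per call. g is entered once for each p = 7, 6, 5, 4, 3, 2, 1, 0 (the p <= 0 call returns without recursing), i.e. 7 + 1 calls.
n_calls = 8

Final answer: 8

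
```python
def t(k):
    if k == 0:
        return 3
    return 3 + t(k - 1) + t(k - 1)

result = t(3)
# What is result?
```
Call trace (a repeated sub-call is expanded the first time; later identical calls just restate its return value):
t(k=3)
  t(k=2)
    t(k=1)
      t(k=0)
      -> return 3
      t(k=0)
      -> return 3
    -> return 9
    t(k=1) -> return 9  (same call as traced above)
  -> return 21
  t(k=2) -> return 21  (same call as traced above)
-> return 45

Final answer: 45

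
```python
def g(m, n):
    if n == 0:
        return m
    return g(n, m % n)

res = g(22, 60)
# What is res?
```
Call trace:
g(m=22, n=60)
  g(m=60, n=22)
    g(m=22, n=16)
      g(m=16, n=6)
        g(m=6, n=4)
          g(m=4, n=2)
            g(m=2, n=0)
            -> return 2
          -> return 2
        -> return 2
      -> return 2
    -> return 2
  -> return 2
-> return 2

Final answer: 2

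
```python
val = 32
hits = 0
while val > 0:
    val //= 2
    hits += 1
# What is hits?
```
Trace:
  val=32
  val=32, hits=0
  val=16, hits=1
  val=8, hits=2
  val=4, hits=3
  val=2, hits=4
  val=1, hits=5
  val=0, hits=6

Final answer: 6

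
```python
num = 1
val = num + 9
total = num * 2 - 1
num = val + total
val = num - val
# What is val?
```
Trace:
  num=1
  num=1, val=10
  num=1, val=10, total=1
  num=11, val=10, total=1
  num=11, val=1, total=1

Final answer: 1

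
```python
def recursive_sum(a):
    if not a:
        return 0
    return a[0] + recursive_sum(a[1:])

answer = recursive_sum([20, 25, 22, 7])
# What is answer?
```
Call trace:
recursive_sum(a=[20, 25, 22, 7])
  recursive_sum(a=[25, 22, 7])
    recursive_sum(a=[22, 7])
      recursive_sum(a=[7])
        recursive_sum(a=[])
        -> return 0
      -> return 7
    -> return 29
  -> return 54
-> return 74

Final answer: 74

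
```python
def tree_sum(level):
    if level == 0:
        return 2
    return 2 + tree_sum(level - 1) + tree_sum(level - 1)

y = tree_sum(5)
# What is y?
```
Call trace (a repeated sub-call is expanded the first time; later identical calls just restate its return value):
tree_sum(level=5)
  tree_sum(level=4)
    tree_sum(level=3)
      tree_sum(level=2)
        tree_sum(level=1)
          tree_sum(level=0)
          -> return 2
          tree_sum(level=0)
          -> return 2
        -> return 6
        tree_sum(level=1) -> return 6  (same call as traced above)
      -> return 14
      tree_sum(level=2) -> return 14  (same call as traced above)
    -> return 30
    tree_sum(level=3) -> return 30  (same call as traced above)
  -> return 62
  tree_sum(level=4) -> return 62  (same call as traced above)
-> return 126

Final answer: 126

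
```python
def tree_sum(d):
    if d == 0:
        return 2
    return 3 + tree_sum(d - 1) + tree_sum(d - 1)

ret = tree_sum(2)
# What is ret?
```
Call trace (a repeated sub-call is expanded the first time; later identical calls just restate its return value):
tree_sum(d=2)
  tree_sum(d=1)
    tree_sum(d=0)
    -> return 2
    tree_sum(d=0)
    -> return 2
  -> return 7
  tree_sum(d=1) -> return 7  (same call as traced above)
-> return 17

Final answer: 17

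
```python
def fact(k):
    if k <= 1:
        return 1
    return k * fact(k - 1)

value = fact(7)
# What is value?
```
Call trace:
fact(k=7)
  fact(k=6)
    fact(k=5)
      fact(k=4)
        fact(k=3)
          fact(k=2)
            fact(k=1)
            -> return 1
          -> return 2
        -> return 6
      -> return 24
    -> return 120
  -> return 720
-> return 5040

Final answer: 5040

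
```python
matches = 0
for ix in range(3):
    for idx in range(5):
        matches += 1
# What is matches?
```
Trace:
  matches=0
  matches=1, ix=0, idx=0
  matches=2, ix=0, idx=1
  matches=3, ix=0, idx=2
  matches=4, ix=0, idx=3
  matches=5, ix=0, idx=4
  matches=6, ix=1, idx=0
  matches=7, ix=1, idx=1
  matches=8, ix=1, idx=2
  matches=9, ix=1, idx=3
  matches=10, ix=1, idx=4
  matches=11, ix=2, idx=0
  matches=12, ix=2, idx=1
  matches=13, ix=2, idx=2
  matches=14, ix=2, idx=3
  matches=15, ix=2, idx=4

Final answer: 15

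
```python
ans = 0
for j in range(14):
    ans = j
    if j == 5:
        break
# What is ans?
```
Trace:
  ans=0
  ans=0, j=0
  ans=1, j=1
  ans=2, j=2
  ans=3, j=3
  ans=4, j=4
  ans=5, j=5

Final answer: 5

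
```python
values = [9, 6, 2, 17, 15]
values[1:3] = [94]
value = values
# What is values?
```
Trace:
  values=[9, 6, 2, 17, 15]
  values=[9, 94, 17, 15]
  values=[9, 94, 17, 15], value=[9, 94, 17, 15]

Final answer: [9, 94, 17, 15]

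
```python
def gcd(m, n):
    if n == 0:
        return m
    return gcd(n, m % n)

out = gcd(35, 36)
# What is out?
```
Call trace:
gcd(m=35, n=36)
  gcd(m=36, n=35)
    gcd(m=35, n=1)
      gcd(m=1, n=0)
      -> return 1
    -> return 1
  -> return 1
-> return 1

Final answer: 1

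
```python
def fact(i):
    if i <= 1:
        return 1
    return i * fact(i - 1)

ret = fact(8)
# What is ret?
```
Call trace:
fact(i=8)
  fact(i=7)
    fact(i=6)
      fact(i=5)
        fact(i=4)
          fact(i=3)
            fact(i=2)
              fact(i=1)
              -> return 1
            -> return 2
          -> return 6
        -> return 24
      -> return 120
    -> return 720
  -> return 5040
-> return 40320

Final answer: 40320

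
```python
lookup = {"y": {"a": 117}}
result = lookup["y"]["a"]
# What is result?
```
Trace:
  lookup={'y': {'a': 117}}
  lookup={'y': {'a': 117}}, result=117

Final answer: 117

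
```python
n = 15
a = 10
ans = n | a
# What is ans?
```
Trace:
  n=15
  n=15, a=10
  n=15, a=10, ans=15

Final answer: 15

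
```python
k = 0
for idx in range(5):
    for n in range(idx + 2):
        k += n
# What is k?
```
Trace:
  k=0
  k=0, idx=0, n=0
  k=1, idx=0, n=1
  k=1, idx=1, n=0
  k=2, idx=1, n=1
  k=4, idx=1, n=2
  k=4, idx=2, n=0
  k=5, idx=2, n=1
  k=7, idx=2, n=2
  k=10, idx=2, n=3
  k=10, idx=3, n=0
  k=11, idx=3, n=1
  k=13, idx=3, n=2
  k=16, idx=3, n=3
  k=20, idx=3, n=4
  k=20, idx=4, n=0
  k=21, idx=4, n=1
  k=23, idx=4, n=2
  k=26, idx=4, n=3
  k=30, idx=4, n=4
  k=35, idx=4, n=5

Final answer: 35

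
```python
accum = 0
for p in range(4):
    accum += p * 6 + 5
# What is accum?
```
Trace:
  accum=0
  accum=5, p=0
  accum=16, p=1
  accum=33, p=2
  accum=56, p=3

Final answer: 56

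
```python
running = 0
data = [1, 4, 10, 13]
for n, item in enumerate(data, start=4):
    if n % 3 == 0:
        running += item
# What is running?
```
Trace:
  running=0
  running=0, n=4, item=1
  running=0, n=5, item=4
  running=10, n=6, item=10
  running=10, n=7, item=13

Final answer: 10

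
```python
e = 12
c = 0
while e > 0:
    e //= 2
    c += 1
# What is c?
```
Trace:
  e=12
  e=12, c=0
  e=6, c=1
  e=3, c=2
  e=1, c=3
  e=0, c=4

Final answer: 4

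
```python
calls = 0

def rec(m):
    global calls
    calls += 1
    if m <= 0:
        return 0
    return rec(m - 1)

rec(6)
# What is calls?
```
Call trace:
rec(m=6)
  rec(m=5)
    rec(m=4)
      rec(m=3)
        rec(m=2)
          rec(m=1)
            rec(m=0)
            -> return 0
          -> return 0
        -> return 0
      -> return 0
    -> return 0
  -> return 0
-> return 0

calls is incremented once per call. rec is entered once for each m = 6, 5, 4, 3, 2, 1, 0 (the m <= 0 call returns without recursing), i.e. 6 + 1 calls.
calls = 7

Final answer: 7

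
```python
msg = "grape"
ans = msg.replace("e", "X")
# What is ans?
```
Trace:
  msg='grape'
  msg='grape', ans='grapX'

Final answer: 'grapX'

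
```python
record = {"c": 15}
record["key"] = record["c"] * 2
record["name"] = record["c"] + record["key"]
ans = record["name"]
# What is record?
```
Trace:
  record={'c': 15}
  record={'c': 15, 'key': 30}
  record={'c': 15, 'key': 30, 'name': 45}
  record={'c': 15, 'key': 30, 'name': 45}, ans=45

Final answer: {'c': 15, 'key': 30, 'name': 45}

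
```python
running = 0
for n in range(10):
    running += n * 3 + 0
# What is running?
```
Trace:
  running=0
  running=0, n=0
  running=3, n=1
  running=9, n=2
  running=18, n=3
  running=30, n=4
  running=45, n=5
  running=63, n=6
  running=84, n=7
  running=108, n=8
  running=135, n=9

Final answer: 135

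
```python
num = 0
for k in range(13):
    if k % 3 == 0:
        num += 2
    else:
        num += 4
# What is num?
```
Trace:
  num=0
  num=2, k=0
  num=6, k=1
  num=10, k=2
  num=12, k=3
  num=16, k=4
  num=20, k=5
  num=22, k=6
  num=26, k=7
  num=30, k=8
  num=32, k=9
  num=36, k=10
  num=40, k=11
  num=42, k=12

Final answer: 42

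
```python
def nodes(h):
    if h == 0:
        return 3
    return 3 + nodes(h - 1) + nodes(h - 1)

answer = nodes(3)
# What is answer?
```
Call trace (a repeated sub-call is expanded the first time; later identical calls just restate its return value):
nodes(h=3)
  nodes(h=2)
    nodes(h=1)
      nodes(h=0)
      -> return 3
      nodes(h=0)
      -> return 3
    -> return 9
    nodes(h=1) -> return 9  (same call as traced above)
  -> return 21
  nodes(h=2) -> return 21  (same call as traced above)
-> return 45

Final answer: 45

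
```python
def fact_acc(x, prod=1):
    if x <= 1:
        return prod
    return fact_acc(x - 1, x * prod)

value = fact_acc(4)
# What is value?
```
Call trace:
fact_acc(x=4, prod=1)
  fact_acc(x=3, prod=4)
    fact_acc(x=2, prod=12)
      fact_acc(x=1, prod=24)
      -> return 24
    -> return 24
  -> return 24
-> return 24

Final answer: 24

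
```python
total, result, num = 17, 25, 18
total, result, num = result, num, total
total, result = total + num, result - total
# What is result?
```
Trace:
  total=17, result=25, num=18
  total=25, result=18, num=17
  total=42, result=-7, num=17

Final answer: -7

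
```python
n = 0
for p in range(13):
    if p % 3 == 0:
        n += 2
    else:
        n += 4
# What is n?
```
Trace:
  n=0
  n=2, p=0
  n=6, p=1
  n=10, p=2
  n=12, p=3
  n=16, p=4
  n=20, p=5
  n=22, p=6
  n=26, p=7
  n=30, p=8
  n=32, p=9
  n=36, p=10
  n=40, p=11
  n=42, p=12

Final answer: 42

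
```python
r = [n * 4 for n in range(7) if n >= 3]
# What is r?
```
Trace:
  n=0
  n=1
  n=2
  n=3
  n=4
  n=5
  n=6
  r=[12, 16, 20, 24]

Final answer: [12, 16, 20, 24]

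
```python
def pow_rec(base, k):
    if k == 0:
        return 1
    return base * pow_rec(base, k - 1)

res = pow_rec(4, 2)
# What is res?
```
Call trace:
pow_rec(base=4, k=2)
  pow_rec(base=4, k=1)
    pow_rec(base=4, k=0)
    -> return 1
  -> return 4
-> return 16

Final answer: 16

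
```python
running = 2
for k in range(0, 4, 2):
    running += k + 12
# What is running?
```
Trace:
  running=2
  running=14, k=0
  running=28, k=2

Final answer: 28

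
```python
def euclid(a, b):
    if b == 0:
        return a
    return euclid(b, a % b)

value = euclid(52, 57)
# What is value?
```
Call trace:
euclid(a=52, b=57)
  euclid(a=57, b=52)
    euclid(a=52, b=5)
      euclid(a=5, b=2)
        euclid(a=2, b=1)
          euclid(a=1, b=0)
          -> return 1
        -> return 1
      -> return 1
    -> return 1
  -> return 1
-> return 1

Final answer: 1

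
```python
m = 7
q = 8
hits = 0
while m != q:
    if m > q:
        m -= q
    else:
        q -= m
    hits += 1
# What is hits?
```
Trace:
  m=7
  m=7, q=8
  m=7, q=8, hits=0
  m=7, q=1, hits=1
  m=6, q=1, hits=2
  m=5, q=1, hits=3
  m=4, q=1, hits=4
  m=3, q=1, hits=5
  m=2, q=1, hits=6
  m=1, q=1, hits=7

Final answer: 7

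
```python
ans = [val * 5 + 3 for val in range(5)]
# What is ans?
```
Trace:
  val=0
  val=1
  val=2
  val=3
  val=4
  ans=[3, 8, 13, 18, 23]

Final answer: [3, 8, 13, 18, 23]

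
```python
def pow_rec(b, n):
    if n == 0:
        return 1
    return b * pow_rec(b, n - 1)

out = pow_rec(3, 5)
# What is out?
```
Call trace:
pow_rec(b=3, n=5)
  pow_rec(b=3, n=4)
    pow_rec(b=3, n=3)
      pow_rec(b=3, n=2)
        pow_rec(b=3, n=1)
          pow_rec(b=3, n=0)
          -> return 1
        -> return 3
      -> return 9
    -> return 27
  -> return 81
-> return 243

Final answer: 243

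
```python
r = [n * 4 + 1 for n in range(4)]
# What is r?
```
Trace:
  n=0
  n=1
  n=2
  n=3
  r=[1, 5, 9, 13]

Final answer: [1, 5, 9, 13]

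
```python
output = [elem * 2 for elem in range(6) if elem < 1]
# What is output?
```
Trace:
  elem=0
  elem=1
  elem=2
  elem=3
  elem=4
  elem=5
  output=[0]

Final answer: [0]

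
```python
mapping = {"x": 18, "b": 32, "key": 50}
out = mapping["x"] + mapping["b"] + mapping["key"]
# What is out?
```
Trace:
  mapping={'x': 18, 'b': 32, 'key': 50}
  mapping={'x': 18, 'b': 32, 'key': 50}, out=100

Final answer: 100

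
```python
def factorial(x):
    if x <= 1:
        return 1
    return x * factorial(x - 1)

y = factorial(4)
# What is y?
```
Call trace:
factorial(x=4)
  factorial(x=3)
    factorial(x=2)
      factorial(x=1)
      -> return 1
    -> return 2
  -> return 6
-> return 24

Final answer: 24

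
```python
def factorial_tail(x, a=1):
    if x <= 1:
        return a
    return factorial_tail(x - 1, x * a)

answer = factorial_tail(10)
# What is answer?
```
Call trace:
factorial_tail(x=10, a=1)
  factorial_tail(x=9, a=10)
    factorial_tail(x=8, a=90)
      factorial_tail(x=7, a=720)
        factorial_tail(x=6, a=5040)
          factorial_tail(x=5, a=30240)
            factorial_tail(x=4, a=151200)
              factorial_tail(x=3, a=604800)
                factorial_tail(x=2, a=1814400)
                  factorial_tail(x=1, a=3628800)
                  -> return 3628800
                -> return 3628800
              -> return 3628800
            -> return 3628800
          -> return 3628800
        -> return 3628800
      -> return 3628800
    -> return 3628800
  -> return 3628800
-> return 3628800

Final answer: 3628800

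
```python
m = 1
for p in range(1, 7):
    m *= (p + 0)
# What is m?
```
Trace:
  m=1
  m=1, p=1
  m=2, p=2
  m=6, p=3
  m=24, p=4
  m=120, p=5
  m=720, p=6

Final answer: 720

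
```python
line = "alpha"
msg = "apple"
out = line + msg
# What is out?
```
Trace:
  line='alpha'
  line='alpha', msg='apple'
  line='alpha', msg='apple', out='alphaapple'

Final answer: 'alphaapple'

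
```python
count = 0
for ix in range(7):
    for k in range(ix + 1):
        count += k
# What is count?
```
Trace:
  count=0
  count=0, ix=0, k=0
  count=0, ix=1, k=0
  count=1, ix=1, k=1
  count=1, ix=2, k=0
  count=2, ix=2, k=1
  count=4, ix=2, k=2
  count=4, ix=3, k=0
  count=5, ix=3, k=1
  count=7, ix=3, k=2
  count=10, ix=3, k=3
  count=10, ix=4, k=0
  count=11, ix=4, k=1
  count=13, ix=4, k=2
  count=16, ix=4, k=3
  count=20, ix=4, k=4
  count=20, ix=5, k=0
  count=21, ix=5, k=1
  count=23, ix=5, k=2
  count=26, ix=5, k=3
  count=30, ix=5, k=4
  count=35, ix=5, k=5
  count=35, ix=6, k=0
  count=36, ix=6, k=1
  count=38, ix=6, k=2
  count=41, ix=6, k=3
  count=45, ix=6, k=4
  count=50, ix=6, k=5
  count=56, ix=6, k=6

Final answer: 56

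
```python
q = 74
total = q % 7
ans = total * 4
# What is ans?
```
Trace:
  q=74
  q=74, total=4
  q=74, total=4, ans=16

Final answer: 16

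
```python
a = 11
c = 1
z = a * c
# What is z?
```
Trace:
  a=11
  a=11, c=1
  a=11, c=1, z=11

Final answer: 11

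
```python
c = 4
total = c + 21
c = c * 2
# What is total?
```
Trace:
  c=4
  c=4, total=25
  c=8, total=25

Final answer: 25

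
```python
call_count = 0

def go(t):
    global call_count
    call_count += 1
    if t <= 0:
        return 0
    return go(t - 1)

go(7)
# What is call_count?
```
Call trace:
go(t=7)
  go(t=6)
    go(t=5)
      go(t=4)
        go(t=3)
          go(t=2)
            go(t=1)
              go(t=0)
              -> return 0
            -> return 0
          -> return 0
        -> return 0
      -> return 0
    -> return 0
  -> return 0
-> return 0

call_count is incremented once per call. go is entered once for each t = 7, 6, 5, 4, 3, 2, 1, 0 (the t <= 0 call returns without recursing), i.e. 7 + 1 calls.
call_count = 8

Final answer: 8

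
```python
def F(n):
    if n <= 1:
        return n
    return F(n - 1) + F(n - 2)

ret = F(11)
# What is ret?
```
Call trace (a repeated sub-call is expanded the first time; later identical calls just restate its return value):
F(n=11)
  F(n=10)
    F(n=9)
      F(n=8)
        F(n=7)
          F(n=6)
            F(n=5)
              F(n=4)
                F(n=3)
                  F(n=2)
                    F(n=1)
                    -> return 1
                    F(n=0)
                    -> return 0
                  -> return 1
                  F(n=1)
                  -> return 1
                -> return 2
                F(n=2) -> return 1  (same call as traced above)
              -> return 3
              F(n=3) -> return 2  (same call as traced above)
            -> return 5
            F(n=4) -> return 3  (same call as traced above)
          -> return 8
          F(n=5) -> return 5  (same call as traced above)
        -> return 13
        F(n=6) -> return 8  (same call as traced above)
      -> return 21
      F(n=7) -> return 13  (same call as traced above)
    -> return 34
    F(n=8) -> return 21  (same call as traced above)
  -> return 55
  F(n=9) -> return 34  (same call as traced above)
-> return 89

Final answer: 89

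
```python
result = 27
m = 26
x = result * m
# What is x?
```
Trace:
  result=27
  result=27, m=26
  result=27, m=26, x=702

Final answer: 702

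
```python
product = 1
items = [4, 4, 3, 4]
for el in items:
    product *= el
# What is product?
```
Trace:
  product=1
  product=4, el=4
  product=16, el=4
  product=48, el=3
  product=192, el=4

Final answer: 192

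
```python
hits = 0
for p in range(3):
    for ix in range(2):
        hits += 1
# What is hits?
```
Trace:
  hits=0
  hits=1, p=0, ix=0
  hits=2, p=0, ix=1
  hits=3, p=1, ix=0
  hits=4, p=1, ix=1
  hits=5, p=2, ix=0
  hits=6, p=2, ix=1

Final answer: 6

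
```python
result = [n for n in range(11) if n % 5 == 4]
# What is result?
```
Trace:
  n=0
  n=1
  n=2
  n=3
  n=4
  n=5
  n=6
  n=7
  n=8
  n=9
  n=10
  result=[4, 9]

Final answer: [4, 9]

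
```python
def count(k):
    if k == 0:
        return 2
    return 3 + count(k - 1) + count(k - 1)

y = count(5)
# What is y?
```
Call trace (a repeated sub-call is expanded the first time; later identical calls just restate its return value):
count(k=5)
  count(k=4)
    count(k=3)
      count(k=2)
        count(k=1)
          count(k=0)
          -> return 2
          count(k=0)
          -> return 2
        -> return 7
        count(k=1) -> return 7  (same call as traced above)
      -> return 17
      count(k=2) -> return 17  (same call as traced above)
    -> return 37
    count(k=3) -> return 37  (same call as traced above)
  -> return 77
  count(k=4) -> return 77  (same call as traced above)
-> return 157

Final answer: 157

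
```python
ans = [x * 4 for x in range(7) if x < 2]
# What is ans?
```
Trace:
  x=0
  x=1
  x=2
  x=3
  x=4
  x=5
  x=6
  ans=[0, 4]

Final answer: [0, 4]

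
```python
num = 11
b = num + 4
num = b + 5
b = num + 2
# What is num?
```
Trace:
  num=11
  num=11, b=15
  num=20, b=15
  num=20, b=22

Final answer: 20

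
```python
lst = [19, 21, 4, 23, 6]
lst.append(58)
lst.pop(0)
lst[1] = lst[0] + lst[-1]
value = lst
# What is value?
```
Trace:
  lst=[19, 21, 4, 23, 6]
  lst=[19, 21, 4, 23, 6, 58]
  lst=[21, 4, 23, 6, 58]
  lst=[21, 79, 23, 6, 58]
  lst=[21, 79, 23, 6, 58], value=[21, 79, 23, 6, 58]

Final answer: [21, 79, 23, 6, 58]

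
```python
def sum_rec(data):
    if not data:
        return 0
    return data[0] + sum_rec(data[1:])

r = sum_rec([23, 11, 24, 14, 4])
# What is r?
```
Call trace:
sum_rec(data=[23, 11, 24, 14, 4])
  sum_rec(data=[11, 24, 14, 4])
    sum_rec(data=[24, 14, 4])
      sum_rec(data=[14, 4])
        sum_rec(data=[4])
          sum_rec(data=[])
          -> return 0
        -> return 4
      -> return 18
    -> return 42
  -> return 53
-> return 76

Final answer: 76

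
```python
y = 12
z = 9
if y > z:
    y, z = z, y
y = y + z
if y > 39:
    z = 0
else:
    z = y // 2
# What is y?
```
Trace:
  y=12
  y=12, z=9
  y=9, z=12
  y=21, z=12
  y=21, z=10

Final answer: 21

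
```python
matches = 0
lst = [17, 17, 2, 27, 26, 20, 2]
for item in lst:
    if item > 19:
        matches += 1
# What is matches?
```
Trace:
  matches=0
  matches=0, item=17
  matches=0, item=17
  matches=0, item=2
  matches=1, item=27
  matches=2, item=26
  matches=3, item=20
  matches=3, item=2

Final answer: 3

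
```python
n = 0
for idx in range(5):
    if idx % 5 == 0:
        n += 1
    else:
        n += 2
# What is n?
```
Trace:
  n=0
  n=1, idx=0
  n=3, idx=1
  n=5, idx=2
  n=7, idx=3
  n=9, idx=4

Final answer: 9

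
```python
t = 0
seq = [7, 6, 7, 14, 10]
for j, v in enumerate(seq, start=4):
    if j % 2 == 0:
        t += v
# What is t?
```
Trace:
  t=0
  t=7, j=4, v=7
  t=7, j=5, v=6
  t=14, j=6, v=7
  t=14, j=7, v=14
  t=24, j=8, v=10

Final answer: 24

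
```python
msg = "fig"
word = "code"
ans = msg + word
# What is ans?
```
Trace:
  msg='fig'
  msg='fig', word='code'
  msg='fig', word='code', ans='figcode'

Final answer: 'figcode'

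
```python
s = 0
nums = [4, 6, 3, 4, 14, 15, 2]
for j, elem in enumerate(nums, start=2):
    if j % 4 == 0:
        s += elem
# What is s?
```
Trace:
  s=0
  s=0, j=2, elem=4
  s=0, j=3, elem=6
  s=3, j=4, elem=3
  s=3, j=5, elem=4
  s=3, j=6, elem=14
  s=3, j=7, elem=15
  s=5, j=8, elem=2

Final answer: 5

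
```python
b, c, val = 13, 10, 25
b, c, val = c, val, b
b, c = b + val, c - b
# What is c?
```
Trace:
  b=13, c=10, val=25
  b=10, c=25, val=13
  b=23, c=15, val=13

Final answer: 15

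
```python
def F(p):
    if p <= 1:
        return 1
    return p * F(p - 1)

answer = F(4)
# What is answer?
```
Call trace:
F(p=4)
  F(p=3)
    F(p=2)
      F(p=1)
      -> return 1
    -> return 2
  -> return 6
-> return 24

Final answer: 24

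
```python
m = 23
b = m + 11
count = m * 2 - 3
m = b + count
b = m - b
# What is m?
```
Trace:
  m=23
  m=23, b=34
  m=23, b=34, count=43
  m=77, b=34, count=43
  m=77, b=43, count=43

Final answer: 77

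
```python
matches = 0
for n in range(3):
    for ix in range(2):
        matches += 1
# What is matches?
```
Trace:
  matches=0
  matches=1, n=0, ix=0
  matches=2, n=0, ix=1
  matches=3, n=1, ix=0
  matches=4, n=1, ix=1
  matches=5, n=2, ix=0
  matches=6, n=2, ix=1

Final answer: 6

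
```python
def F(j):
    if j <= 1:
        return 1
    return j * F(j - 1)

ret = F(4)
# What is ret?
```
Call trace:
F(j=4)
  F(j=3)
    F(j=2)
      F(j=1)
      -> return 1
    -> return 2
  -> return 6
-> return 24

Final answer: 24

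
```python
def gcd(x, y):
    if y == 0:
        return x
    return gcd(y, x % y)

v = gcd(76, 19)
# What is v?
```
Call trace:
gcd(x=76, y=19)
  gcd(x=19, y=0)
  -> return 19
-> return 19

Final answer: 19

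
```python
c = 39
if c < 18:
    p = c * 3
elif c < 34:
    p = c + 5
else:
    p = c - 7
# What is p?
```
Trace:
  c=39
  c=39, p=32

Final answer: 32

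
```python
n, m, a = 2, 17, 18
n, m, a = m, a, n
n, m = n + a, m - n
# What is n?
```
Trace:
  n=2, m=17, a=18
  n=17, m=18, a=2
  n=19, m=1, a=2

Final answer: 19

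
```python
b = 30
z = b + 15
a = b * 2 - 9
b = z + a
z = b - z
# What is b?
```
Trace:
  b=30
  b=30, z=45
  b=30, z=45, a=51
  b=96, z=45, a=51
  b=96, z=51, a=51

Final answer: 96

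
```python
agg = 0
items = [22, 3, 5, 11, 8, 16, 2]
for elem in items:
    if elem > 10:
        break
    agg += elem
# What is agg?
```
Trace:
  agg=0
  agg=0, elem=22

Final answer: 0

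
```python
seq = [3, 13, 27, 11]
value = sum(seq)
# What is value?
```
Trace:
  seq=[3, 13, 27, 11]
  seq=[3, 13, 27, 11], value=54

Final answer: 54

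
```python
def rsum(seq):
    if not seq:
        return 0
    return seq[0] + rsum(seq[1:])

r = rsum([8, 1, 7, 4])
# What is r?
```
Call trace:
rsum(seq=[8, 1, 7, 4])
  rsum(seq=[1, 7, 4])
    rsum(seq=[7, 4])
      rsum(seq=[4])
        rsum(seq=[])
        -> return 0
      -> return 4
    -> return 11
  -> return 12
-> return 20

Final answer: 20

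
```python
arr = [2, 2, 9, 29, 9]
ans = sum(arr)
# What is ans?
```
Trace:
  arr=[2, 2, 9, 29, 9]
  arr=[2, 2, 9, 29, 9], ans=51

Final answer: 51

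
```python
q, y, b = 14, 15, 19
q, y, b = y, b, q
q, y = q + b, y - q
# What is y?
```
Trace:
  q=14, y=15, b=19
  q=15, y=19, b=14
  q=29, y=4, b=14

Final answer: 4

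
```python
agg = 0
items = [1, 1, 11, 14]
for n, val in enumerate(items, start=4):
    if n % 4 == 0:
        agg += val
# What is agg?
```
Trace:
  agg=0
  agg=1, n=4, val=1
  agg=1, n=5, val=1
  agg=1, n=6, val=11
  agg=1, n=7, val=14

Final answer: 1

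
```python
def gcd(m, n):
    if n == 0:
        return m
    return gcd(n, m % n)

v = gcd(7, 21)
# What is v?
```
Call trace:
gcd(m=7, n=21)
  gcd(m=21, n=7)
    gcd(m=7, n=0)
    -> return 7
  -> return 7
-> return 7

Final answer: 7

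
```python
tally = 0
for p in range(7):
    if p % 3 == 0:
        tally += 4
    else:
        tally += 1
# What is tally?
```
Trace:
  tally=0
  tally=4, p=0
  tally=5, p=1
  tally=6, p=2
  tally=10, p=3
  tally=11, p=4
  tally=12, p=5
  tally=16, p=6

Final answer: 16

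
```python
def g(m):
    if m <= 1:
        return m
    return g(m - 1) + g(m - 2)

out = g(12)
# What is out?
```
Call trace (a repeated sub-call is expanded the first time; later identical calls just restate its return value):
g(m=12)
  g(m=11)
    g(m=10)
      g(m=9)
        g(m=8)
          g(m=7)
            g(m=6)
              g(m=5)
                g(m=4)
                  g(m=3)
                    g(m=2)
                      g(m=1)
                      -> return 1
                      g(m=0)
                      -> return 0
                    -> return 1
                    g(m=1)
                    -> return 1
                  -> return 2
                  g(m=2) -> return 1  (same call as traced above)
                -> return 3
                g(m=3) -> return 2  (same call as traced above)
              -> return 5
              g(m=4) -> return 3  (same call as traced above)
            -> return 8
            g(m=5) -> return 5  (same call as traced above)
          -> return 13
          g(m=6) -> return 8  (same call as traced above)
        -> return 21
        g(m=7) -> return 13  (same call as traced above)
      -> return 34
      g(m=8) -> return 21  (same call as traced above)
    -> return 55
    g(m=9) -> return 34  (same call as traced above)
  -> return 89
  g(m=10) -> return 55  (same call as traced above)
-> return 144

Final answer: 144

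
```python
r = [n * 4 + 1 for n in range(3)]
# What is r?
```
Trace:
  n=0
  n=1
  n=2
  r=[1, 5, 9]

Final answer: [1, 5, 9]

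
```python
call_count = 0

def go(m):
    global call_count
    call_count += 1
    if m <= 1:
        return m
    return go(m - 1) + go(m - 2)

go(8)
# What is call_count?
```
Call trace (a repeated sub-call is expanded the first time; later identical calls just restate its return value):
go(m=8)
  go(m=7)
    go(m=6)
      go(m=5)
        go(m=4)
          go(m=3)
            go(m=2)
              go(m=1)
              -> return 1
              go(m=0)
              -> return 0
            -> return 1
            go(m=1)
            -> return 1
          -> return 2
          go(m=2) -> return 1  (same call as traced above)
        -> return 3
        go(m=3) -> return 2  (same call as traced above)
      -> return 5
      go(m=4) -> return 3  (same call as traced above)
    -> return 8
    go(m=5) -> return 5  (same call as traced above)
  -> return 13
  go(m=6) -> return 8  (same call as traced above)
-> return 21

call_count is incremented once per call, so count the calls in each subtree. Let C(m) = number of calls made by go(m).
C(0) = C(1) = 1 (base case, no recursion); C(m) = 1 + C(m - 1) + C(m - 2) otherwise.
C(2) = 1 + C(1) + C(0) = 1 + 1 + 1 = 3
C(3) = 1 + C(2) + C(1) = 1 + 3 + 1 = 5
C(4) = 1 + C(3) + C(2) = 1 + 5 + 3 = 9
C(5) = 1 + C(4) + C(3) = 1 + 9 + 5 = 15
C(6) = 1 + C(5) + C(4) = 1 + 15 + 9 = 25
C(7) = 1 + C(6) + C(5) = 1 + 25 + 15 = 41
C(8) = 1 + C(7) + C(6) = 1 + 41 + 25 = 67
call_count = C(8) = 67

Final answer: 67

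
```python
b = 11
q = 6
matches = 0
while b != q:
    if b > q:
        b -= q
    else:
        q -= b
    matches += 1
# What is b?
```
Trace:
  b=11
  b=11, q=6
  b=11, q=6, matches=0
  b=5, q=6, matches=1
  b=5, q=1, matches=2
  b=4, q=1, matches=3
  b=3, q=1, matches=4
  b=2, q=1, matches=5
  b=1, q=1, matches=6

Final answer: 1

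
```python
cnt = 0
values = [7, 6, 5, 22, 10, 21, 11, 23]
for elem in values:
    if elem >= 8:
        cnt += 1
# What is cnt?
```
Trace:
  cnt=0
  cnt=0, elem=7
  cnt=0, elem=6
  cnt=0, elem=5
  cnt=1, elem=22
  cnt=2, elem=10
  cnt=3, elem=21
  cnt=4, elem=11
  cnt=5, elem=23

Final answer: 5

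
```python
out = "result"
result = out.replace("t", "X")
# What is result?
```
Trace:
  out='result'
  out='result', result='resulX'

Final answer: 'resulX'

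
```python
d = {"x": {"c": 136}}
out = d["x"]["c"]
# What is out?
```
Trace:
  d={'x': {'c': 136}}
  d={'x': {'c': 136}}, out=136

Final answer: 136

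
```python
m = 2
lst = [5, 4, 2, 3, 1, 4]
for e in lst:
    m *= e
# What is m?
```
Trace:
  m=2
  m=10, e=5
  m=40, e=4
  m=80, e=2
  m=240, e=3
  m=240, e=1
  m=960, e=4

Final answer: 960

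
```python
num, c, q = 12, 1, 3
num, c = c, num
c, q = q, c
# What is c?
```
Trace:
  num=12, c=1, q=3
  num=1, c=12, q=3
  num=1, c=3, q=12

Final answer: 3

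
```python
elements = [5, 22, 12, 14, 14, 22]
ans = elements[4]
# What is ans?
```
Trace:
  elements=[5, 22, 12, 14, 14, 22]
  elements=[5, 22, 12, 14, 14, 22], ans=14

Final answer: 14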